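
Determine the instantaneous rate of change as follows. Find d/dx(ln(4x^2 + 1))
Chain rule: d/dx[ln(u)] = u'/u where u = 4x^2+1
u' = 8x

Answer: (8x)/(4x^2+1)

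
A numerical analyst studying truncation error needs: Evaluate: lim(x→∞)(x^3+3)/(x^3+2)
Divide numerator and denominator by x^3:
lim (1+3/x^3)/(1+2/x^3) = 1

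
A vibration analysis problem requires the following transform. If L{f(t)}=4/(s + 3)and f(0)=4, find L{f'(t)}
L{f'(t)} = s·F(s) - f(0) = 4s/(s+3)-4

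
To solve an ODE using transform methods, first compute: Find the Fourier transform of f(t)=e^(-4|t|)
Using the standard pair: F{e^(-a|t|)} = 2a/(a^2 + omega^2)
With a = 4: F(omega) = 8/(16 + omega^2)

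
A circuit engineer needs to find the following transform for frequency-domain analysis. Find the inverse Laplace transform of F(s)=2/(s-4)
L^(-1){2/(s-a)}=c·e^(at)
Here a=4, c=2

Answer: 2e^(4t)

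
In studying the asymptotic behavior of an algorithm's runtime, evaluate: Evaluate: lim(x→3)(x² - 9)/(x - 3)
Factor: (x² - 9)=(x-3)(x+3)
Cancel (x-3): lim(x→3) (x+3)=6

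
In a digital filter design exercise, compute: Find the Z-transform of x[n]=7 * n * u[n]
Z{n*u[n]} = z/(z-1)^2
By linearity: Z{7*n*u[n]} = 7z/(z-1)^2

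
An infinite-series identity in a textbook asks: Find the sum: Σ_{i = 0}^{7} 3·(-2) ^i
Geometric series: S=a(1 - r^n)/(1 - r)
a=3, r=-2, n=8
S=3(1-256)/3=-255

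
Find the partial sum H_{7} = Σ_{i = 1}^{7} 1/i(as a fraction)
H_7 = 1 + 1/2 + 1/3 + ... + 1/7
= 363/140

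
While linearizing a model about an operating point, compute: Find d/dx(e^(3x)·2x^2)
Product rule: (fg)' = f'g+fg'
f = e^(3x), f' = 3·e^(3x)
g = 2x^2, g' = 4x

Answer: 6·e^(3x)·x^2+4·e^(3x)·x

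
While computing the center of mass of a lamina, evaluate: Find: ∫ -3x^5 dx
Using power rule: ∫ -3x^5 dx=-3/6 x^6 + C=(-1/2)x^6 + C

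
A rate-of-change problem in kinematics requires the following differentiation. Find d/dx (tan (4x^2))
Chain rule: d/dx[tan(u)]=sec²(u)·u' where u=4x^2
u'=8x

Answer: 8x·sec²(4x^2)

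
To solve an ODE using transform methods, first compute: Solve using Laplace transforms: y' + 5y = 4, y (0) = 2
Take L of both sides: sY(s)-2+5Y(s)=4/s
Y(s)(s+5)=4/s+2
Y(s)=4/(s(s+5))+2/(s+5)
Partial fractions: 4/(s(s+5))=(4/5)/s - (4/5)/(s+5)
So Y(s)=(4/5)/s+(6/5)/(s+5)
Inverse transform (L^(-1){1/s}=1, L^(-1){1/(s+5)}=e^(-5t)):

Answer: y(t)=4/5+(6/5)·e^(-5t)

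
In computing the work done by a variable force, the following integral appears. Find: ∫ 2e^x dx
Since d/dx[e^x] = + e^x, we get 2e^x + C

Answer: 2e^x + C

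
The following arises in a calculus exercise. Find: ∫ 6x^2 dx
Using power rule: ∫ 6x^2 dx=6/3 x^3 + C=2x^3 + C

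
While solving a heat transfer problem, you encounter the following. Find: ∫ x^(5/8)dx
Power rule: ∫ x^(5/8) dx = x^(13/8)/(13/8)+C

Answer: (8/13)·x^(13/8)+C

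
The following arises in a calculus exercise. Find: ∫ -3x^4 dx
Using power rule: ∫ -3x^4 dx=-3/5 x^5+C=(-3/5)x^5+C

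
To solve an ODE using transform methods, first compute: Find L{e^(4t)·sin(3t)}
First shifting: L{e^(at)f(t)} = F(s-a)
L{sin(3t)} = 3/(s²+9)
Shift: 3/((s-4)²+9)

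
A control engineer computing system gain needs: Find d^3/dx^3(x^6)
Apply power rule 3 times:
d^1: 6x^5
d^2: 30x^4
d^3: 120x^3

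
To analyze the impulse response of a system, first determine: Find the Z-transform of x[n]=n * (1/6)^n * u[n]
Using the property Z{n * a^n * u[n]} = az/(z-a)^2
With a = 1/6: X(z) = (1/6)z/(z - 1/6)^2, |z| > 1/6

Answer: (1/6)z/(z - 1/6)^2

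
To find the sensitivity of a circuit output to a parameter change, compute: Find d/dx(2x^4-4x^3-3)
Power rule: d/dx(ax^n)=n·a·x^(n-1)
Term by term: 8·x^3-12·x^2

Answer: 8x^3-12x^2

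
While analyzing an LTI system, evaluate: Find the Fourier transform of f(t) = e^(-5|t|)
Using the standard pair: F{e^(-a|t|)} = 2a/(a^2+omega^2)
With a = 5: F(omega) = 10/(25+omega^2)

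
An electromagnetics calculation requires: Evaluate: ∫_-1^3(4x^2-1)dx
Step 1: Find antiderivative F(x)=(4/3)x^3 - x
Step 2: F(3) - F(-1)=33 - (-1/3)=100/3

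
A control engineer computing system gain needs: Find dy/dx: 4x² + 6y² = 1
Differentiate: 8x + 12y·(dy/dx)=0
dy/dx=-8x/(12y)=-(2/3)·(x/y)

Answer: dy/dx=-(2/3)·(x/y)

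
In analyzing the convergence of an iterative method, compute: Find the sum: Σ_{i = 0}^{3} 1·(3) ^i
Geometric series: S = a(1 - r^n)/(1 - r)
a = 1, r = 3, n = 4
S = 1(1-81)/-2 = 40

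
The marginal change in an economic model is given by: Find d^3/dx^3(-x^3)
Apply power rule 3 times:
d^1: -3x^2
d^2: -6x
d^3: -6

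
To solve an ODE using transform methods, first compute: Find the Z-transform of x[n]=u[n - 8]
Using the time-shift property: Z{u[n-8]}=z^(-8) * z/(z-1)
=z^(-7)/(z-1)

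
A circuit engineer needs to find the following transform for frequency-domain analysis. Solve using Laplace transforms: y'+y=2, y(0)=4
Take L of both sides: sY(s)-4+Y(s)=2/s
Y(s)(s+1)=2/s+4
Y(s)=2/(s(s+1))+4/(s+1)
Partial fractions: 2/(s(s+1))=2/s - 2/(s+1)
So Y(s)=2/s+2/(s+1)
Inverse transform (L^(-1){1/s}=1, L^(-1){1/(s+1)}=e^(-t)):

Answer: y(t)=2+2·e^(-t)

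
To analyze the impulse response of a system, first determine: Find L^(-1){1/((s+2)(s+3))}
Partial fractions: 1/((s + 2)(s + 3))=A/(s + 2) + B/(s + 3)
Cover-up: A=1/(s + 3)|_{s=-2}=1; B=1/(s + 2)|_{s=-3}=-1
L^(-1)=e^(-2t) - e^(-3t)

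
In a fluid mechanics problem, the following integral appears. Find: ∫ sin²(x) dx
Using identity sin²(u)=(1 - cos(2u))/2:
∫ (1 - cos(2x))/2 dx=x/2 - sin(2x)/4+C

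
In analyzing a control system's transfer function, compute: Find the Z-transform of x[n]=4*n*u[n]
Z{n*u[n]}=z/(z-1)^2
By linearity: Z{4*n*u[n]}=4z/(z-1)^2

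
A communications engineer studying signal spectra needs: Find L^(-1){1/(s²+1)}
L^(-1){w/(s²+w²)} = sin(wt)
Here w = 1

Answer: sin(t)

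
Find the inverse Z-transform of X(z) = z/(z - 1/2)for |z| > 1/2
Standard pair: z/(z-a) <-> a^n * u[n] for causal signals
With a=1/2: x[n]=(1/2)^n * u[n]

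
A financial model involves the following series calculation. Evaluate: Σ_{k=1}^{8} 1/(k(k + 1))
Partial fractions: 1/(k(k+1)) = 1/k - 1/(k+1)
Telescoping sum: 1(1-1/9) = 1·8/9

Answer: 8/9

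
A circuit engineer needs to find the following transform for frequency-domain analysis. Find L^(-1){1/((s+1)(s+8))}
Partial fractions: 1/((s+1)(s+8)) = A/(s+1)+B/(s+8)
Cover-up: A = 1/(s+8)|_{s = -1} = 1/7; B = 1/(s+1)|_{s = -8} = -1/7
L^(-1) = (1/7)e^(-t) - (1/7)e^(-8t)

Answer: (1/7)(e^(-t) - e^(-8t))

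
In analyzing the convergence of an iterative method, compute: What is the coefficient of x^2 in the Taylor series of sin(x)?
sin(x) has only odd powers. Coefficient of x^2 = 0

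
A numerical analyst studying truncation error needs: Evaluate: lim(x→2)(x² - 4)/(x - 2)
Factor: (x² - 4)=(x-2)(x + 2)
Cancel (x-2): lim(x→2) (x + 2)=4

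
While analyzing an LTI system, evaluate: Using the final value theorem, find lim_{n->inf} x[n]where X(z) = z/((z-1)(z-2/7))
Final value theorem: lim x[n]=lim_{z->1} (z-1) * X(z)
(z-1) * X(z)=z/(z-2/7)
As z->1: 1/(1 - 2/7)=1/(5/7)=7/5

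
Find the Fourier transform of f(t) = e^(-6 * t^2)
The Fourier transform of a Gaussian e^(-a * t^2) is sqrt(pi/a) * e^(-omega^2/(4a)).
With a=6: F(omega)=sqrt(pi/6) * e^(-omega^2/24)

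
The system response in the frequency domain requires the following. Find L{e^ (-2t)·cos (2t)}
First shifting: L{e^(at)f(t)}=F(s-a)
L{cos(2t)}=s/(s²+4)
Shift: (s+2)/((s+2)²+4)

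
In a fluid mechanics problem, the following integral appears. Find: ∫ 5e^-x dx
Since d/dx[e^-x] = - e^-x, we get -5e^-x + C

Answer: -5e^-x + C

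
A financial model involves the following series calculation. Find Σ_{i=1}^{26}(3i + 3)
= 3·Σ i+3·26 = 3·351+78 = 1131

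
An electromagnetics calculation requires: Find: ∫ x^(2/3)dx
Power rule: ∫ x^(2/3) dx = x^(5/3)/(5/3) + C

Answer: (3/5)·x^(5/3) + C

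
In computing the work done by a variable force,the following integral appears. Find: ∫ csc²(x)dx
Since d/dx[-cot(x)]=csc²(x), integral=-cot(x) + C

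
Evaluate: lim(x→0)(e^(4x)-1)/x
L'Hôpital (0/0): lim 4e^(4x)/1 = 4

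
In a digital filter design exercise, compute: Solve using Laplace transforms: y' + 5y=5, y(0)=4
Take L of both sides: sY(s) - 4 + 5Y(s) = 5/s
Y(s)(s + 5) = 5/s + 4
Y(s) = 5/(s(s + 5)) + 4/(s + 5)
Partial fractions: 5/(s(s + 5)) = 1/s - 1/(s + 5)
So Y(s) = 1/s + 3/(s + 5)
Inverse transform (L^(-1){1/s} = 1, L^(-1){1/(s + 5)} = e^(-5t)):

Answer: y(t) = 1 + 3·e^(-5t)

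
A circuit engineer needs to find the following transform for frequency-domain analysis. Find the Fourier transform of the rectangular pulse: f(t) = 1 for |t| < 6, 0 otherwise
F(omega) = integral from -6 to 6 of e^(-j * omega * t) dt
= 2 * sin(6 * omega)/omega = 12 * sinc(6 * omega/pi)

Answer: 2 * sin(6 * omega)/omega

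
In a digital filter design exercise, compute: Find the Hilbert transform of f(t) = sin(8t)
The Hilbert transform shifts each frequency component by -pi/2.
H{sin(wt)}=-cos(wt)
With w=8: H{sin(8t)}=-cos(8t)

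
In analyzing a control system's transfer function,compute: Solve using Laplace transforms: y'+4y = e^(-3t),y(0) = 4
Take L: sY - 4 + 4Y = 1/(s + 3)
Y(s + 4) = 1/(s + 3) + 4
Y = 1/((s + 3)(s + 4)) + 4/(s + 4)
Partial fractions: 1/((s + 3)(s + 4)) = 1/(s + 3) - 1/(s + 4)
So Y = 1/(s + 3) + 3/(s + 4)
Inverse Laplace transform (L^(-1){1/(s + 3)} = e^(-3t), L^(-1){1/(s + 4)} = e^(-4t)):

Answer: y(t) = 1·e^(-3t) + 3·e^(-4t)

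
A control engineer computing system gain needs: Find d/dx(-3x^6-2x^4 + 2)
Power rule: d/dx(ax^n) = n·a·x^(n-1)
Term by term: -18·x^5 - 8·x^3

Answer: -18x^5 - 8x^3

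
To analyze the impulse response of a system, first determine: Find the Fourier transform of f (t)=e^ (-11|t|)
Using the standard pair: F{e^(-a|t|)}=2a/(a^2 + omega^2)
With a=11: F(omega)=22/(121 + omega^2)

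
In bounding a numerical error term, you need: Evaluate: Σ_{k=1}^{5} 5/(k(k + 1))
Partial fractions: 5/(k(k+1)) = 5/k - 5/(k+1)
Telescoping sum: 5(1-1/6) = 5·5/6

Answer: 25/6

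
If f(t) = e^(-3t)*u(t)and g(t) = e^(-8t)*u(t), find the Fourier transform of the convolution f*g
By the convolution theorem: F{f * g}=F(omega) * G(omega)
F(omega)=1/(3 + j * omega), G(omega)=1/(8 + j * omega)
F{f * g}=1/((3 + j * omega)(8 + j * omega))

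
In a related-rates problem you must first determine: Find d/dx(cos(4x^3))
Chain rule: d/dx[cos(u)]=-sin(u)·u' where u=4x^3
u'=12x^2

Answer: -12x^2·sin(4x^3)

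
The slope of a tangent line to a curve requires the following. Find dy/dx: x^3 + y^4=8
Differentiate: 3x^2 + 4y^3·(dy/dx)=0
dy/dx=-3x^2/(4y^3)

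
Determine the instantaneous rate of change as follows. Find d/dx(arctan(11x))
d/dx[arctan(u)]=u'/(1 + u²), u=11x, u'=11

Answer: 11/(1 + 121x²)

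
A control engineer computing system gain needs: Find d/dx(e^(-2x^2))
Chain rule: d/dx[e^u] = e^u · u' where u = -2x^2
u' = -4x

Answer: -4x·e^(-2x^2)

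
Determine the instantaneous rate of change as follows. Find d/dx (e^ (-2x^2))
Chain rule: d/dx[e^u]=e^u · u' where u=-2x^2
u'=-4x

Answer: -4x·e^(-2x^2)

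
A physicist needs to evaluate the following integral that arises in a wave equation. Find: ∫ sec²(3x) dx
Since d/dx[tan(3x)] = 3sec²(3x), integral = tan(3x)/3+C

Answer: (1/3)tan(3x)+C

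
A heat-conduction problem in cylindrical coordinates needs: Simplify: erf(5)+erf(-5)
erf is odd: erf(-5) = -erf(5)
erf(5)+erf(-5) = erf(5) - erf(5) = 0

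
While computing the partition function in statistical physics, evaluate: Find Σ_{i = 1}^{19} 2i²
=2·n(n + 1)(2n + 1)/6=2·19·20·39/6=4940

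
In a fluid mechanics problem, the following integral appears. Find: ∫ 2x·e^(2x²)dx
Let u = 2x², du = 4x dx
∫ (1/2)e^u du = e^u/2+C

Answer: e^(2x²)/2+C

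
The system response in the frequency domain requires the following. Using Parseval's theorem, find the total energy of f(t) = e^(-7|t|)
Parseval's theorem: E=integral |f(t)|^2 dt=(1/2pi) integral |F(omega)|^2 domega
E=integral_{-inf}^{inf} e^(-14|t|) dt=2*integral_0^inf e^(-14t) dt=2/(2*7)=1/7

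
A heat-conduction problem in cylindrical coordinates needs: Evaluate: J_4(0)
J_n(0) = 0 for all n > 0 (Bessel function of first kind)
J_4(0) = 0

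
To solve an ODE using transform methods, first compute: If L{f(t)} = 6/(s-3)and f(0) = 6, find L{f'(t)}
L{f'(t)}=s·F(s) - f(0)=6s/(s-3)-6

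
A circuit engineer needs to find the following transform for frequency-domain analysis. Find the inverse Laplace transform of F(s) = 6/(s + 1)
L^(-1){6/(s-a)}=c·e^(at)
Here a=-1, c=6

Answer: 6e^(-t)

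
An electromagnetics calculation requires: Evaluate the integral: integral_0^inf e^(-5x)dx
integral_0^inf e^(-5x) dx = [-1/5*e^(-5x)]_0^inf
= 0 - (-1/5) = 1/5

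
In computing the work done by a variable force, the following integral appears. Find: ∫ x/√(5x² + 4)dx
Let u=5x² + 4, du=10x dx
∫ (1/10)·u^(-1/2) du=√u/5 + C

Answer: √(5x² + 4)/5 + C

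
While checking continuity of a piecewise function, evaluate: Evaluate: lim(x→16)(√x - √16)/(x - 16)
Multiply by conjugate (√x + √16)/(√x + √16):
=(x - 16)/((x - 16)(√x + √16))=1/(√x + √16)
As x → 16: 1/(2√16)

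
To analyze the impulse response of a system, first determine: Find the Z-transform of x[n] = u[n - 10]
Using the time-shift property: Z{u[n-10]} = z^(-10) * z/(z-1)
= z^(-9)/(z-1)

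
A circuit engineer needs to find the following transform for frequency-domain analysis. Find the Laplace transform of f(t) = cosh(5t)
L{cosh(at)}=s/(s²-a²)
L{cosh(5t)}=s/(s²-25)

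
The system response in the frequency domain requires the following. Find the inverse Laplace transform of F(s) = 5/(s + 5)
L^(-1){5/(s-a)}=c·e^(at)
Here a=-5, c=5

Answer: 5e^(-5t)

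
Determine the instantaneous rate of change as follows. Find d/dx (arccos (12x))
d/dx[arccos(u)]=-u'/√(1-u²), u=12x, u'=12

Answer: -12/√(1-144x²)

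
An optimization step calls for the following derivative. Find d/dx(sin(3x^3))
Chain rule: d/dx[sin(u)] = cos(u)·u' where u = 3x^3
u' = 9x^2

Answer: 9x^2·cos(3x^3)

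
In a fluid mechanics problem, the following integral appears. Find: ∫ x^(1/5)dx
Power rule: ∫ x^(1/5) dx=x^(6/5)/(6/5) + C

Answer: (5/6)·x^(6/5) + C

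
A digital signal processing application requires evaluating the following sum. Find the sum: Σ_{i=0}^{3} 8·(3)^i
Geometric series: S=a(1 - r^n)/(1 - r)
a=8, r=3, n=4
S=8(1-81)/-2=320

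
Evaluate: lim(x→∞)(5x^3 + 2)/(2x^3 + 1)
Divide numerator and denominator by x^3:
lim (5+2/x^3)/(2+1/x^3)=5/2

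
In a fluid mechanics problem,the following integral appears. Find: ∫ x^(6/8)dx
Power rule: ∫ x^(3/4) dx = x^(7/4)/(7/4)+C

Answer: (4/7)·x^(7/4)+C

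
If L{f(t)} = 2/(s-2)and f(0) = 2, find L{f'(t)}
L{f'(t)} = s·F(s) - f(0) = 2s/(s-2)-2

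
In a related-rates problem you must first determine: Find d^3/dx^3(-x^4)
Apply power rule 3 times:
d^1: -4x^3
d^2: -12x^2
d^3: -24x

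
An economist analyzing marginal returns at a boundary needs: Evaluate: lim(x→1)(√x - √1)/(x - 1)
Multiply by conjugate (√x + √1)/(√x + √1):
= (x - 1)/((x - 1)(√x + √1)) = 1/(√x + √1)
As x → 1: 1/(2√1)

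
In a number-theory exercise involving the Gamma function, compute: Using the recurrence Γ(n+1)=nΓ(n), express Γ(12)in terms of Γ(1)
Γ(12)=11Γ(11)=11·10Γ(10)=...=11!·Γ(1)=39916800·Γ(1)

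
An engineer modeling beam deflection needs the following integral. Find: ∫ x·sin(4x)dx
By parts: u=x, dv=sin(4x) dx
du=dx, v=-cos(4x)/4
=-x·cos(4x)/4+sin(4x)/4²+C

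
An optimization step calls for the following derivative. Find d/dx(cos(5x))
Chain rule: d/dx[cos(u)] = -sin(u)·u' where u = 5x
u' = 5

Answer: -5·sin(5x)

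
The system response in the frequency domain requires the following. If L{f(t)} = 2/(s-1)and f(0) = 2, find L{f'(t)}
L{f'(t)} = s·F(s) - f(0) = 2s/(s-1) - 2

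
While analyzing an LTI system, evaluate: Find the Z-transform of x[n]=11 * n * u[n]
Z{n*u[n]} = z/(z-1)^2
By linearity: Z{11*n*u[n]} = 11z/(z-1)^2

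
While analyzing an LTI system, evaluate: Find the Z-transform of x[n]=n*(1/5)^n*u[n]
Using the property Z{n * a^n * u[n]}=az/(z-a)^2
With a=1/5: X(z)=(1/5)z/(z - 1/5)^2, |z| > 1/5

Answer: (1/5)z/(z - 1/5)^2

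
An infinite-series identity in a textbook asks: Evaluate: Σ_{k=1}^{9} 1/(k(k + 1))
Partial fractions: 1/(k(k+1)) = 1/k - 1/(k+1)
Telescoping sum: 1(1-1/10) = 1·9/10

Answer: 9/10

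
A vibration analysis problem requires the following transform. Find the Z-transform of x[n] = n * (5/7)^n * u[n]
Using the property Z{n * a^n * u[n]}=az/(z-a)^2
With a=5/7: X(z)=(5/7)z/(z - 5/7)^2, |z| > 5/7

Answer: (5/7)z/(z - 5/7)^2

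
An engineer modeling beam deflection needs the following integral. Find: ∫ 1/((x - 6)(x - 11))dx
Partial fractions: 1/((x-6)(x-11))=A/(x-6)+B/(x-11)
A=-1/5, B=1/5
∫ [-1/5· 1/(x-6)+1/5· 1/(x-11)] dx
=(1/5)[ln|x-11| - ln|x-6|]+C

Answer: (1/5)·ln|(x-11)/(x-6)|+C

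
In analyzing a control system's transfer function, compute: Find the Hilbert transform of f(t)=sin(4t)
The Hilbert transform shifts each frequency component by -pi/2.
H{sin(wt)} = -cos(wt)
With w = 4: H{sin(4t)} = -cos(4t)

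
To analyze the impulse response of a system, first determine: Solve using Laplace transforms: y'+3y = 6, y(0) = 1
Take L of both sides: sY(s) - 1 + 3Y(s)=6/s
Y(s)(s + 3)=6/s + 1
Y(s)=6/(s(s + 3)) + 1/(s + 3)
Partial fractions: 6/(s(s + 3))=2/s - 2/(s + 3)
So Y(s)=2/s - 1/(s + 3)
Inverse transform (L^(-1){1/s}=1, L^(-1){1/(s + 3)}=e^(-3t)):

Answer: y(t)=2 - e^(-3t)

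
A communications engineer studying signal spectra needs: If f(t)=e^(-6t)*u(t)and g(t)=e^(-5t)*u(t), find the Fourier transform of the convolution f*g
By the convolution theorem: F{f*g} = F(omega)*G(omega)
F(omega) = 1/(6+j*omega), G(omega) = 1/(5+j*omega)
F{f*g} = 1/((6+j*omega)(5+j*omega))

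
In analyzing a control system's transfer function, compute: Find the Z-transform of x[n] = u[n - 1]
Using the time-shift property: Z{u[n-1]}=z^(-1)*z/(z-1)
=z^(0)/(z-1)

Answer: 1/(z-1)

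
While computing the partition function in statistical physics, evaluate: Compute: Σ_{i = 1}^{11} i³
Using formula: Σ i^3 = [n(n+1)/2]² = [11·12/2]² = 4356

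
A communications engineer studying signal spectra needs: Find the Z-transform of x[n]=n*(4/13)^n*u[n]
Using the property Z{n * a^n * u[n]} = az/(z-a)^2
With a = 4/13: X(z) = (4/13)z/(z - 4/13)^2, |z| > 4/13

Answer: (4/13)z/(z - 4/13)^2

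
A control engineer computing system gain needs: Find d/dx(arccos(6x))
d/dx[arccos(u)] = -u'/√(1-u²), u = 6x, u' = 6

Answer: -6/√(1-36x²)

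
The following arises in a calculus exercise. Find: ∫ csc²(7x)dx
Since d/dx[-cot(7x)]=7csc²(7x), integral=-cot(7x)/7+C

Answer: (-1/7)cot(7x)+C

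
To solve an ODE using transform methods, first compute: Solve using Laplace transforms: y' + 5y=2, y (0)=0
Take L of both sides: sY(s)-0+5Y(s) = 2/s
Y(s)(s+5) = 2/s+0
Y(s) = 2/(s(s+5))+0/(s+5)
Partial fractions: 2/(s(s+5)) = (2/5)/s - (2/5)/(s+5)
So Y(s) = (2/5)/s - (2/5)/(s+5)
Inverse transform (L^(-1){1/s} = 1, L^(-1){1/(s+5)} = e^(-5t)):

Answer: y(t) = 2/5 - (2/5)·e^(-5t)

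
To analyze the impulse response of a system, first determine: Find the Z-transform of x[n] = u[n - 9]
Using the time-shift property: Z{u[n-9]}=z^(-9)*z/(z-1)
=z^(-8)/(z-1)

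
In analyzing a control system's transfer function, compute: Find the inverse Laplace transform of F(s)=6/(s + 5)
L^(-1){6/(s-a)} = c·e^(at)
Here a = -5, c = 6

Answer: 6e^(-5t)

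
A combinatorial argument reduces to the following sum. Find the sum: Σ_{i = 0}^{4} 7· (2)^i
Geometric series: S=a(1 - r^n)/(1 - r)
a=7, r=2, n=5
S=7(1 - 32)/-1=217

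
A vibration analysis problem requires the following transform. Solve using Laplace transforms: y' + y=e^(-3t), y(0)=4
Take L: sY - 4+Y=1/(s+3)
Y(s+1)=1/(s+3)+4
Y=1/((s+3)(s+1))+4/(s+1)
Partial fractions: 1/((s+3)(s+1))=-(1/2)/(s+3)+(1/2)/(s+1)
So Y=-(1/2)/(s+3)+(9/2)/(s+1)
Inverse Laplace transform (L^(-1){1/(s+3)}=e^(-3t), L^(-1){1/(s+1)}=e^(-t)):

Answer: y(t)=(-1/2)·e^(-3t)+(9/2)·e^(-t)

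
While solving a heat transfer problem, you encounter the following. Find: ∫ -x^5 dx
Using power rule: ∫ -x^5 dx = -1/6 x^6 + C = (-1/6)x^6 + C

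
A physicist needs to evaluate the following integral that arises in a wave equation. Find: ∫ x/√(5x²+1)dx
Let u=5x²+1, du=10x dx
∫ (1/10)·u^(-1/2) du=√u/5+C

Answer: √(5x²+1)/5+C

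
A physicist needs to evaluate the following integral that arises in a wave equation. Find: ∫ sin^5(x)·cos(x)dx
Let u=sin(x), du=cos(x) dx
∫ u^5 du=u^6/6 + C

Answer: sin^6(x)/6 + C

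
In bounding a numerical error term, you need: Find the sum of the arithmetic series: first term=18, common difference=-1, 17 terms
Last term: a_n = 18 + (17 - 1)·-1 = 2
Sum = n(a_1 + a_n)/2 = 17(18 + 2)/2 = 170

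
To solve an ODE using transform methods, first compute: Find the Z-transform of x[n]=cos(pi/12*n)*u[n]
Z{cos(w0 * n) * u[n]}=z(z - cos(w0))/(z^2 - 2z * cos(w0) + 1)
With w0=pi/12: X(z)=z(z - cos(pi/12))/(z^2 - 2z * cos(pi/12) + 1)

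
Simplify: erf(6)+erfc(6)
By definition erfc(x) = 1 - erf(x)
erf(6) + erfc(6) = erf(6) + 1 - erf(6) = 1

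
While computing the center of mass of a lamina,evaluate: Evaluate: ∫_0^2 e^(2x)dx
Antiderivative: (1/2)e^(2x)
Evaluate: (1/2)(e^4 - 1)

Answer: (e^4 - 1)/2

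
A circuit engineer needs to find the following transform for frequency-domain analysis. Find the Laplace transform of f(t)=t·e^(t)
L{t·e^(at)}=1/(s-a)²
L{t·e^(t)}=1/(s-1)²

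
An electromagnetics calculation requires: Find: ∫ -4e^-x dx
Since d/dx[e^-x] = - e^-x, we get 4e^-x+C

Answer: 4e^-x+C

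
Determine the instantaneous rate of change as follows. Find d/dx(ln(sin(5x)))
Chain rule: d/dx[ln(u)] = u'/u where u = sin(5x)
u' = 5cos(5x)

Answer: (5cos(5x))/(sin(5x))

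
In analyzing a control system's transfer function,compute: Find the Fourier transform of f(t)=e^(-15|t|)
Using the standard pair: F{e^(-a|t|)} = 2a/(a^2+omega^2)
With a = 15: F(omega) = 30/(225+omega^2)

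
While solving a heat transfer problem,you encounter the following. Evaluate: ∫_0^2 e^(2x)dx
Antiderivative: (1/2)e^(2x)
Evaluate: (1/2)(e^4-1)

Answer: (e^4-1)/2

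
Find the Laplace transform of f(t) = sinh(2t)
L{sinh(at)} = a/(s²-a²)
L{sinh(2t)} = 2/(s²-4)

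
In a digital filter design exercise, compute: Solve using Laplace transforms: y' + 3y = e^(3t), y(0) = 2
Take L: sY - 2+3Y=1/(s-3)
Y(s+3)=1/(s-3)+2
Y=1/((s-3)(s+3))+2/(s+3)
Partial fractions: 1/((s-3)(s+3))=(1/6)/(s-3) - (1/6)/(s+3)
So Y=(1/6)/(s-3)+(11/6)/(s+3)
Inverse Laplace transform (L^(-1){1/(s-3)}=e^(3t), L^(-1){1/(s+3)}=e^(-3t)):

Answer: y(t)=(1/6)·e^(3t)+(11/6)·e^(-3t)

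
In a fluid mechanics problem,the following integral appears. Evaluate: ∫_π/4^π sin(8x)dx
Antiderivative: -cos(8x)/8
Evaluate at bounds: [-cos(8·π)/8] - [-cos(8·π/4)/8]
=(-(1)+(1))/8=0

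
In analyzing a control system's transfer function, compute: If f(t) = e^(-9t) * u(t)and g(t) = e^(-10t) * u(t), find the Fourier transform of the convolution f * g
By the convolution theorem: F{f * g}=F(omega) * G(omega)
F(omega)=1/(9+j * omega), G(omega)=1/(10+j * omega)
F{f * g}=1/((9+j * omega)(10+j * omega))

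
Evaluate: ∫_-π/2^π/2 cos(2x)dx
Antiderivative: sin(2x)/2
Evaluate at bounds: [sin(2·π/2)/2] - [sin(2·-π/2)/2]
=((0) - (0))/2=0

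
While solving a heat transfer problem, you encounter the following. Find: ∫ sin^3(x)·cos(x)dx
Let u = sin(x), du = cos(x) dx
∫ u^3 du = u^4/4+C

Answer: sin^4(x)/4+C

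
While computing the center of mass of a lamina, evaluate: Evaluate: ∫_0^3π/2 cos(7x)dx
Antiderivative: sin(7x)/7
Evaluate at bounds: [sin(7·3π/2)/7] - [sin(7·0)/7]
= ((1) - (0))/7 = 1/7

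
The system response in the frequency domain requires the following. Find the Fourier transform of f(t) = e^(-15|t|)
Using the standard pair: F{e^(-a|t|)}=2a/(a^2+omega^2)
With a=15: F(omega)=30/(225+omega^2)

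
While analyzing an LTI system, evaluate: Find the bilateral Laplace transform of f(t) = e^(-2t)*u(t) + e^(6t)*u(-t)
For e^(-2t) * u(t): L = 1/(s+2), Re(s) > -2
For e^(6t) * u(-t): L = -1/(s-6), Re(s) < 6
Combined: F(s) = 1/(s+2)-1/(s-6), -2 < Re(s) < 6

Answer: 1/(s+2)-1/(s-6), ROC: -2 < Re(s) < 6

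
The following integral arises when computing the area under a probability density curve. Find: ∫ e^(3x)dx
Since d/dx[e^(3x)]=3e^(3x), we get 1/3 e^(3x)+C

Answer: (1/3)e^(3x)+C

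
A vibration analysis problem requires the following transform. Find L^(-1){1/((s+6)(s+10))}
Partial fractions: 1/((s + 6)(s + 10))=A/(s + 6) + B/(s + 10)
Cover-up: A=1/(s + 10)|_{s=-6}=1/4; B=1/(s + 6)|_{s=-10}=-1/4
L^(-1)=(1/4)e^(-6t) - (1/4)e^(-10t)

Answer: (1/4)(e^(-6t) - e^(-10t))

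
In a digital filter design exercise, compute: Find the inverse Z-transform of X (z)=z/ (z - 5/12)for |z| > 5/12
Standard pair: z/(z-a) <-> a^n*u[n] for causal signals
With a=5/12: x[n]=(5/12)^n*u[n]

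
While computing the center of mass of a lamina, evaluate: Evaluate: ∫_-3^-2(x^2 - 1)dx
Step 1: Find antiderivative F(x)=(1/3)x^3 - x
Step 2: F(-2) - F(-3)=-2/3 - (-6)=16/3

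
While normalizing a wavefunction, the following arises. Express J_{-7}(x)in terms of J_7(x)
For integer n: J_{-n}(x) = (-1)^n J_n(x)
With n = 7: J_{-7}(x) = (-1)^7 J_7(x) = -J_7(x)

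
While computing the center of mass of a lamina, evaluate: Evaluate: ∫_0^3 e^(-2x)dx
Antiderivative: (1/(-2))e^(-2x)
Evaluate: (1/(-2))(e^-6-1)

Answer: (e^-6-1)/(-2)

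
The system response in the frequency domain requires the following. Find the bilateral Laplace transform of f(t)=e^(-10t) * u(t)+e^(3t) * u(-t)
For e^(-10t)*u(t): L = 1/(s+10), Re(s) > -10
For e^(3t)*u(-t): L = -1/(s-3), Re(s) < 3
Combined: F(s) = 1/(s+10)-1/(s-3), -10 < Re(s) < 3

Answer: 1/(s+10)-1/(s-3), ROC: -10 < Re(s) < 3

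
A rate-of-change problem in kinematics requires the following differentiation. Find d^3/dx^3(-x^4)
Apply power rule 3 times:
d^1: -4x^3
d^2: -12x^2
d^3: -24x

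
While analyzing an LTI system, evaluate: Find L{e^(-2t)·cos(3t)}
First shifting: L{e^(at)f(t)}=F(s-a)
L{cos(3t)}=s/(s²+9)
Shift: (s+2)/((s+2)²+9)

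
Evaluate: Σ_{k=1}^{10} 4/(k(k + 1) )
Partial fractions: 4/(k(k + 1))=4/k - 4/(k + 1)
Telescoping sum: 4(1 - 1/11)=4·10/11

Answer: 40/11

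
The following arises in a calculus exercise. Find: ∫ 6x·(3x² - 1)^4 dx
Let u = 3x² - 1, du = 6x dx
∫ u^4 du = u^5/5+C

Answer: (3x² - 1)^5/5+C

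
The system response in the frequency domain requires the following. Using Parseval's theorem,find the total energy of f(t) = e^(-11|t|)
Parseval's theorem: E=integral |f(t)|^2 dt=(1/2pi) integral |F(omega)|^2 domega
E=integral_{-inf}^{inf} e^(-22|t|) dt=2 * integral_0^inf e^(-22t) dt=2/(2 * 11)=1/11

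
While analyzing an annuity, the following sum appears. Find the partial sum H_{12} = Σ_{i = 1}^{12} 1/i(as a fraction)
H_12=1+1/2+1/3+...+1/12
=86021/27720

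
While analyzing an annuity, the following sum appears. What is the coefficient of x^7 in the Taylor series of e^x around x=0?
Taylor series of e^x = Σ x^n/n!
Coefficient of x^7 = 1/7! = 1/5040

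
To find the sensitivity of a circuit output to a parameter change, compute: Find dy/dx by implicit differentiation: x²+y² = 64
Differentiate both sides: 2x + 2y·(dy/dx) = 0
Solve: dy/dx = -2x/(2y) = -x/y

Answer: dy/dx = -x/y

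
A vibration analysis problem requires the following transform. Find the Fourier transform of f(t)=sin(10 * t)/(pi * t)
sin(W*t)/(pi*t) = (W/pi)*sinc(W*t/pi) is the impulse response of the ideal low-pass filter with cutoff W (here W = 10).
Its Fourier transform is a rectangular function:
F(omega) = 1 for |omega| < 10, 0 otherwise

Answer: rect(omega/20) [i.e., 1 for |omega| < 10, 0 otherwise]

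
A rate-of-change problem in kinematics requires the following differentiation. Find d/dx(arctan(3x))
d/dx[arctan(u)] = u'/(1 + u²), u = 3x, u' = 3

Answer: 3/(1 + 9x²)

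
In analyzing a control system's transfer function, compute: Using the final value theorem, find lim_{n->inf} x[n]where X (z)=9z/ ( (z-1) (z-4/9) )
Final value theorem: lim x[n] = lim_{z->1} (z-1)*X(z)
(z-1)*X(z) = 9z/(z-4/9)
As z->1: 9/(1-4/9) = 9/(5/9) = 81/5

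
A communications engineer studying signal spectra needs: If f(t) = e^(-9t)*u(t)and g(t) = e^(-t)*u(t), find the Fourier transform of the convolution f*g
By the convolution theorem: F{f*g} = F(omega)*G(omega)
F(omega) = 1/(9 + j*omega), G(omega) = 1/(1 + j*omega)
F{f*g} = 1/((9 + j*omega)(1 + j*omega))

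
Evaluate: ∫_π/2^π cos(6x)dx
Antiderivative: sin(6x)/6
Evaluate at bounds: [sin(6·π)/6] - [sin(6·π/2)/6]
= ((0) - (0))/6 = 0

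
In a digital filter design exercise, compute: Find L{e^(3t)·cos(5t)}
First shifting: L{e^(at)f(t)}=F(s-a)
L{cos(5t)}=s/(s²+25)
Shift: (s-3)/((s-3)²+25)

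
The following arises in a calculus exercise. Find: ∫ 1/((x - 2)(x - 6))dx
Partial fractions: 1/((x-2)(x-6)) = A/(x-2) + B/(x-6)
A = -1/4, B = 1/4
∫ [-1/4· 1/(x-2) + 1/4· 1/(x-6)] dx
= (1/4)[ln|x-6| - ln|x-2|] + C

Answer: (1/4)·ln|(x-6)/(x-2)| + C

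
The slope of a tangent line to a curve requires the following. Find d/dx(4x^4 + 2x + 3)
Power rule: d/dx(ax^n)=n·a·x^(n-1)
Term by term: 16·x^3 + 2

Answer: 16x^3 + 2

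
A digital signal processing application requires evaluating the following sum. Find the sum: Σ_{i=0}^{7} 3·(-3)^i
Geometric series: S=a(1 - r^n)/(1 - r)
a=3, r=-3, n=8
S=3(1 - 6561)/4=-4920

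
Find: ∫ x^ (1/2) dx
Power rule: ∫ x^(1/2) dx=x^(3/2)/(3/2)+C

Answer: (2/3)·x^(3/2)+C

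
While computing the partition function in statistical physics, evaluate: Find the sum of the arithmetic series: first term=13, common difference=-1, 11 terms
Last term: a_n = 13+(11-1)·-1 = 3
Sum = n(a_1+a_n)/2 = 11(13+3)/2 = 88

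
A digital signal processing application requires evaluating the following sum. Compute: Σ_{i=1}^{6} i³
Using formula: Σ i^3 = [n(n + 1)/2]² = [6·7/2]² = 441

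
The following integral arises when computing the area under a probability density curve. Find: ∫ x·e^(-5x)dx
Integration by parts: u = x, dv = e^(-5x) dx
du = dx, v = e^(-5x)/(-5)
= x·e^(-5x)/(-5) - ∫ e^(-5x)/(-5) dx
= x·e^(-5x)/(-5) - e^(-5x)/25+C

Answer: e^(-5x)(x/(-5)-1/25)+C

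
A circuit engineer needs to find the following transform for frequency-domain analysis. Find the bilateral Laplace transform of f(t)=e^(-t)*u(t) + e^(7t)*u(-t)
For e^(-t)*u(t): L = 1/(s + 1), Re(s) > -1
For e^(7t)*u(-t): L = -1/(s-7), Re(s) < 7
Combined: F(s) = 1/(s + 1) - 1/(s-7), -1 < Re(s) < 7

Answer: 1/(s + 1) - 1/(s-7), ROC: -1 < Re(s) < 7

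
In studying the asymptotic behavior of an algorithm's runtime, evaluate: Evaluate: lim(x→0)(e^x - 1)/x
L'Hôpital (0/0): lim e^x/1 = 1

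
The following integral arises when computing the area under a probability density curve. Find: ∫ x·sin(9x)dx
By parts: u=x, dv=sin(9x) dx
du=dx, v=-cos(9x)/9
=-x·cos(9x)/9 + sin(9x)/9² + C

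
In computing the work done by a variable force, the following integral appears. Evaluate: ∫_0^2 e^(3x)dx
Antiderivative: (1/3)e^(3x)
Evaluate: (1/3)(e^6-1)

Answer: (e^6-1)/3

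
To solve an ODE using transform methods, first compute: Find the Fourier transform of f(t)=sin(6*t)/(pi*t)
sin(W*t)/(pi*t) = (W/pi)*sinc(W*t/pi) is the impulse response of the ideal low-pass filter with cutoff W (here W = 6).
Its Fourier transform is a rectangular function:
F(omega) = 1 for |omega| < 6, 0 otherwise

Answer: rect(omega/12) [i.e., 1 for |omega| < 6, 0 otherwise]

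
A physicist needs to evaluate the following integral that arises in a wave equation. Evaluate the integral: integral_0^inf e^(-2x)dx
integral_0^inf e^(-2x) dx = [-1/2*e^(-2x)]_0^inf
= 0 - (-1/2) = 1/2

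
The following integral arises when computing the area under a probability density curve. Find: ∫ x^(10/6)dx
Power rule: ∫ x^(5/3) dx = x^(8/3)/(8/3)+C

Answer: (3/8)·x^(8/3)+C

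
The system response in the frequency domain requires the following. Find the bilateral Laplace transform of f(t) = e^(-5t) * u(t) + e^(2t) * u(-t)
For e^(-5t) * u(t): L=1/(s+5), Re(s) > -5
For e^(2t) * u(-t): L=-1/(s-2), Re(s) < 2
Combined: F(s)=1/(s+5)-1/(s-2), -5 < Re(s) < 2

Answer: 1/(s+5)-1/(s-2), ROC: -5 < Re(s) < 2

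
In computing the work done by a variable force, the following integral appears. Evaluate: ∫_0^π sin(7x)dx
Antiderivative: -cos(7x)/7
Evaluate at bounds: [-cos(7·π)/7] - [-cos(7·0)/7]
= (-(-1) + (1))/7 = 2/7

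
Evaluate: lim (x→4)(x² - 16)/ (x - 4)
Factor: (x² - 16) = (x-4)(x+4)
Cancel (x-4): lim(x→4) (x+4) = 8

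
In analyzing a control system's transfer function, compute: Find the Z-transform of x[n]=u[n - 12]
Using the time-shift property: Z{u[n-12]}=z^(-12)*z/(z-1)
=z^(-11)/(z-1)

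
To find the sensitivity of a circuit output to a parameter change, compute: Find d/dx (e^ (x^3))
Chain rule: d/dx[e^u] = e^u · u' where u = x^3
u' = 3x^2

Answer: 3x^2·e^(x^3)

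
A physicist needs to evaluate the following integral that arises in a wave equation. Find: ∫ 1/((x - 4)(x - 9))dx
Partial fractions: 1/((x-4)(x-9))=A/(x-4) + B/(x-9)
A=-1/5, B=1/5
∫ [-1/5· 1/(x-4) + 1/5· 1/(x-9)] dx
=(1/5)[ln|x-9| - ln|x-4|] + C

Answer: (1/5)·ln|(x-9)/(x-4)| + C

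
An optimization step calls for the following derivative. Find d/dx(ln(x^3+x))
Chain rule: d/dx[ln(u)]=u'/u where u=x^3 + x
u'=3x^2 + 1

Answer: (3x^2 + 1)/(x^3 + x)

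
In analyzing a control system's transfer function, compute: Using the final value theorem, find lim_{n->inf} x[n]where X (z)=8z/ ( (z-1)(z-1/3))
Final value theorem: lim x[n] = lim_{z->1} (z-1)*X(z)
(z-1)*X(z) = 8z/(z-1/3)
As z->1: 8/(1 - 1/3) = 8/(2/3) = 12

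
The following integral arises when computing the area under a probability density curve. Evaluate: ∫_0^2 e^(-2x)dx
Antiderivative: (1/(-2))e^(-2x)
Evaluate: (1/(-2))(e^-4-1)

Answer: (e^-4-1)/(-2)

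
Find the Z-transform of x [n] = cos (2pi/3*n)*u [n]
Z{cos(w0*n)*u[n]}=z(z - cos(w0))/(z^2 - 2z*cos(w0) + 1)
With w0=2pi/3: X(z)=z(z - cos(2pi/3))/(z^2 - 2z*cos(2pi/3) + 1)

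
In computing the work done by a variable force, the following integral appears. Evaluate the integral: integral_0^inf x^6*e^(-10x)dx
This is a Gamma integral. Substitute u = 10x (du = 10 dx):
integral_0^inf x^6 * e^(-10x) dx = (1/10^7) integral_0^inf u^6 * e^(-u) du
= Gamma(7)/10^7 = 6!/10^7 = 720/10000000

Answer: 9/125000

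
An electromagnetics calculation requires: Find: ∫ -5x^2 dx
Using power rule: ∫ -5x^2 dx=-5/3 x^3 + C=(-5/3)x^3 + C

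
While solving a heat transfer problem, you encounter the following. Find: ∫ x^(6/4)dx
Power rule: ∫ x^(3/2) dx=x^(5/2)/(5/2)+C

Answer: (2/5)·x^(5/2)+C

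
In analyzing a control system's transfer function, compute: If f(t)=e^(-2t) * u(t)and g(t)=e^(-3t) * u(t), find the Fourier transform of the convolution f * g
By the convolution theorem: F{f * g}=F(omega) * G(omega)
F(omega)=1/(2+j * omega), G(omega)=1/(3+j * omega)
F{f * g}=1/((2+j * omega)(3+j * omega))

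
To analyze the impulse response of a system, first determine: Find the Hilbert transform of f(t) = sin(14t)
The Hilbert transform shifts each frequency component by -pi/2.
H{sin(wt)}=-cos(wt)
With w=14: H{sin(14t)}=-cos(14t)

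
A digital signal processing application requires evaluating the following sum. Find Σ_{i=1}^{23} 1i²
= 1·n(n + 1)(2n + 1)/6 = 1·23·24·47/6 = 4324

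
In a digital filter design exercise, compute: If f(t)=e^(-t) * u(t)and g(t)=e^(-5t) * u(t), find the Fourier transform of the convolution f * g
By the convolution theorem: F{f*g}=F(omega)*G(omega)
F(omega)=1/(1+j*omega), G(omega)=1/(5+j*omega)
F{f*g}=1/((1+j*omega)(5+j*omega))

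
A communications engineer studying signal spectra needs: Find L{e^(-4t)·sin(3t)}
First shifting: L{e^(at)f(t)}=F(s-a)
L{sin(3t)}=3/(s²+9)
Shift: 3/((s+4)²+9)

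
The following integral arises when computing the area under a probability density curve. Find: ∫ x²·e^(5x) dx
Integration by parts twice:
First: u=x², dv=e^(5x) dx => x²e^(5x)/5 - (2/5)∫ xe^(5x) dx
Second (∫ xe^(5x) dx): xe^(5x)/5 - e^(5x)/25
Combining: e^(5x)(x²/5-2x/25+2/125)+C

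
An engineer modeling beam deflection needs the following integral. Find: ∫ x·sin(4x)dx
By parts: u=x, dv=sin(4x) dx
du=dx, v=-cos(4x)/4
=-x·cos(4x)/4 + sin(4x)/4² + C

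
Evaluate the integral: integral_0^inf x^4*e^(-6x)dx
This is a Gamma integral. Substitute u = 6x (du = 6 dx):
integral_0^inf x^4*e^(-6x) dx = (1/6^5) integral_0^inf u^4*e^(-u) du
= Gamma(5)/6^5 = 4!/6^5 = 24/7776

Answer: 1/324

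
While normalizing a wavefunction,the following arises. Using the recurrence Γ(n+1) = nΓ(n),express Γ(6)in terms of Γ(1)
Γ(6)=5Γ(5)=5·4Γ(4)=...=5!·Γ(1)=120·Γ(1)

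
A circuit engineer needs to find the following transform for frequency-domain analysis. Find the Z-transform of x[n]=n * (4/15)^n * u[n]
Using the property Z{n * a^n * u[n]}=az/(z-a)^2
With a=4/15: X(z)=(4/15)z/(z - 4/15)^2, |z| > 4/15

Answer: (4/15)z/(z - 4/15)^2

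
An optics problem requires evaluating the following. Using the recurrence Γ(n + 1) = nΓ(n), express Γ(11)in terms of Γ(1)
Γ(11) = 10Γ(10) = 10·9Γ(9) = ... = 10!·Γ(1) = 3628800·Γ(1)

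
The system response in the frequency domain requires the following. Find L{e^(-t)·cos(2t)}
First shifting: L{e^(at)f(t)} = F(s-a)
L{cos(2t)} = s/(s² + 4)
Shift: (s + 1)/((s + 1)² + 4)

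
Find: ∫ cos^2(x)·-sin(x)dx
Let u = cos(x), du = -sin(x) dx
∫ u^2 du = u^3/3 + C

Answer: cos^3(x)/3 + C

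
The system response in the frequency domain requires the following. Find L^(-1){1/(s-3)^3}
L^(-1){1/(s-a)^n}=t^(n-1)·e^(at)/(n-1)!
Here a=3, n=3: t^2·e^(3t)/2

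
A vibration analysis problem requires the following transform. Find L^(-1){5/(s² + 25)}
L^(-1){w/(s²+w²)} = sin(wt)
Here w = 5

Answer: sin(5t)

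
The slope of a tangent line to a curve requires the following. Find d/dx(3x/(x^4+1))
Quotient rule: (f/g)'=(f'g - fg')/g²
f=3x, f'=3
g=x^4 + 1, g'=4x^3

Answer: (3·(x^4 + 1) - 12x^4)/(x^4 + 1)²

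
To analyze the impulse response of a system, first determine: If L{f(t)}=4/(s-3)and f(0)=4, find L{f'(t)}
L{f'(t)}=s·F(s) - f(0)=4s/(s-3)-4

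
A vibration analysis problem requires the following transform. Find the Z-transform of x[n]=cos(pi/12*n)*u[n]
Z{cos(w0 * n) * u[n]} = z(z - cos(w0))/(z^2-2z * cos(w0)+1)
With w0 = pi/12: X(z) = z(z - cos(pi/12))/(z^2-2z * cos(pi/12)+1)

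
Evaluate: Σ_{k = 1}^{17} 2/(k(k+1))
Partial fractions: 2/(k(k + 1)) = 2/k - 2/(k + 1)
Telescoping sum: 2(1 - 1/18) = 2·17/18

Answer: 17/9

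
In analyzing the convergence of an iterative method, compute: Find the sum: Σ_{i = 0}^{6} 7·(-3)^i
Geometric series: S=a(1 - r^n)/(1 - r)
a=7, r=-3, n=7
S=7(1+2187)/4=3829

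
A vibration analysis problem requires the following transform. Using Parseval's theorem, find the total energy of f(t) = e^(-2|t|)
Parseval's theorem: E = integral |f(t)|^2 dt = (1/2pi) integral |F(omega)|^2 domega
E = integral_{-inf}^{inf} e^(-4|t|) dt = 2 * integral_0^inf e^(-4t) dt = 2/(2 * 2) = 1/2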